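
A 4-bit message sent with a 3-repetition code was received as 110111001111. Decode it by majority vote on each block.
Split into 3-bit blocks and majority-vote each:
  block 1 = 110: 2 ones, 1 zeros → 1
  block 2 = 111: 3 ones, 0 zeros → 1
  block 3 = 001: 1 ones, 2 zeros → 0
  block 4 = 111: 3 ones, 0 zeros → 1
Decoded = 1101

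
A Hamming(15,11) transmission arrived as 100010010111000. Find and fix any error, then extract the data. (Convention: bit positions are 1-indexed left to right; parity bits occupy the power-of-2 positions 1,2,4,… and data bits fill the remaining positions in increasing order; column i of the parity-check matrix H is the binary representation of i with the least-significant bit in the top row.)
Syndrome s = H · r^T (mod 2), r = 100010010111000:
  s[0] = (101010101010101)·(100010010111000) mod 2 = 1+0+0+0+1+0+0+0+0+0+1+0+0+0+0 mod 2 = 1
  s[1] = (011001100110011)·(100010010111000) mod 2 = 0+0+0+0+0+0+0+0+0+1+1+0+0+0+0 mod 2 = 0
  s[2] = (000111100001111)·(100010010111000) mod 2 = 0+0+0+0+1+0+0+0+0+0+0+1+0+0+0 mod 2 = 0
  s[3] = (000000011111111)·(100010010111000) mod 2 = 0+0+0+0+0+0+0+1+0+1+1+1+0+0+0 mod 2 = 0
Syndrome = 1000
Column 1 of H equals this syndrome → error at bit 1 (1-indexed).
Flip bit 1: 100010010111000 → 000010010111000
Extract data bits at positions {3,5,6,7,9,10,11,12,13,14,15}: 01000111000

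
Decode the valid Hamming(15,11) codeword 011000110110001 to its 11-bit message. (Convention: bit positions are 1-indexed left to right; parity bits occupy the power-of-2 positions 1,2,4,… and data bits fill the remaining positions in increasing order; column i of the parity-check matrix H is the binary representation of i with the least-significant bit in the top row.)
Parity bits occupy power-of-2 positions; data bits are at positions {3,5,6,7,9,10,11,12,13,14,15} (1-indexed).
Extract: c[3]=1 c[5]=0 c[6]=0 c[7]=1 c[9]=0 c[10]=1 c[11]=1 c[12]=0 c[13]=0 c[14]=0 c[15]=1
Data = 10010110001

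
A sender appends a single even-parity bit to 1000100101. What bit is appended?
Sum of data bits: 1+0+0+0+1+0+0+1+0+1 = 4.
4 mod 2 = 0, so parity bit = 0.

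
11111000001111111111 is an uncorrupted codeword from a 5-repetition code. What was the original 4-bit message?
Split into 5-bit blocks: 11111 00000 11111 11111
Data = 1011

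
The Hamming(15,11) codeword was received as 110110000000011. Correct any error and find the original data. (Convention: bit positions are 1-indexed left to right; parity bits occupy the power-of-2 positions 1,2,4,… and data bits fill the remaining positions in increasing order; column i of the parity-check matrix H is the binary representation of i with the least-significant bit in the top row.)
Syndrome s = H · r^T (mod 2), r = 110110000000011:
  s[0] = (101010101010101)·(110110000000011) mod 2 = 1+0+0+0+1+0+0+0+0+0+0+0+0+0+1 mod 2 = 1
  s[1] = (011001100110011)·(110110000000011) mod 2 = 0+1+0+0+0+0+0+0+0+0+0+0+0+1+1 mod 2 = 1
  s[2] = (000111100001111)·(110110000000011) mod 2 = 0+0+0+1+1+0+0+0+0+0+0+0+0+1+1 mod 2 = 0
  s[3] = (000000011111111)·(110110000000011) mod 2 = 0+0+0+0+0+0+0+0+0+0+0+0+0+1+1 mod 2 = 0
Syndrome = 1100
Column 3 of H equals this syndrome → error at bit 3 (1-indexed).
Flip bit 3: 110110000000011 → 111110000000011
Extract data bits at positions {3,5,6,7,9,10,11,12,13,14,15}: 11000000011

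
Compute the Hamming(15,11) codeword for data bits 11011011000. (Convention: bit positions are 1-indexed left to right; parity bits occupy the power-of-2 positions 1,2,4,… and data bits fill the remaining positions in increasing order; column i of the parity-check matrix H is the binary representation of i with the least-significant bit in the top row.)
Codeword c = d · G (mod 2), d = 11011011000:
  c[0] = d·G[:,0] = (11011011000)·(11011010101) mod 2 = 1+1+0+1+1+0+1+0+0+0+0 mod 2 = 1
  c[1] = d·G[:,1] = (11011011000)·(10110110011) mod 2 = 1+0+0+1+0+0+1+0+0+0+0 mod 2 = 1
  c[2] = d·G[:,2] = (11011011000)·(10000000000) mod 2 = 1+0+0+0+0+0+0+0+0+0+0 mod 2 = 1
  c[3] = d·G[:,3] = (11011011000)·(01110001111) mod 2 = 0+1+0+1+0+0+0+1+0+0+0 mod 2 = 1
  c[4] = d·G[:,4] = (11011011000)·(01000000000) mod 2 = 0+1+0+0+0+0+0+0+0+0+0 mod 2 = 1
  c[5] = d·G[:,5] = (11011011000)·(00100000000) mod 2 = 0+0+0+0+0+0+0+0+0+0+0 mod 2 = 0
  c[6] = d·G[:,6] = (11011011000)·(00010000000) mod 2 = 0+0+0+1+0+0+0+0+0+0+0 mod 2 = 1
  c[7] = d·G[:,7] = (11011011000)·(00001111111) mod 2 = 0+0+0+0+1+0+1+1+0+0+0 mod 2 = 1
  c[8] = d·G[:,8] = (11011011000)·(00001000000) mod 2 = 0+0+0+0+1+0+0+0+0+0+0 mod 2 = 1
  c[9] = d·G[:,9] = (11011011000)·(00000100000) mod 2 = 0+0+0+0+0+0+0+0+0+0+0 mod 2 = 0
  c[10] = d·G[:,10] = (11011011000)·(00000010000) mod 2 = 0+0+0+0+0+0+1+0+0+0+0 mod 2 = 1
  c[11] = d·G[:,11] = (11011011000)·(00000001000) mod 2 = 0+0+0+0+0+0+0+1+0+0+0 mod 2 = 1
  c[12] = d·G[:,12] = (11011011000)·(00000000100) mod 2 = 0+0+0+0+0+0+0+0+0+0+0 mod 2 = 0
  c[13] = d·G[:,13] = (11011011000)·(00000000010) mod 2 = 0+0+0+0+0+0+0+0+0+0+0 mod 2 = 0
  c[14] = d·G[:,14] = (11011011000)·(00000000001) mod 2 = 0+0+0+0+0+0+0+0+0+0+0 mod 2 = 0
Codeword = 111110111011000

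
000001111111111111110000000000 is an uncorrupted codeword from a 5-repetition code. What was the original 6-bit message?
Split into 5-bit blocks: 00000 11111 11111 11111 00000 00000
Data = 011100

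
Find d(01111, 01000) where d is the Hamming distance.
XOR = 00111, count of 1s = 3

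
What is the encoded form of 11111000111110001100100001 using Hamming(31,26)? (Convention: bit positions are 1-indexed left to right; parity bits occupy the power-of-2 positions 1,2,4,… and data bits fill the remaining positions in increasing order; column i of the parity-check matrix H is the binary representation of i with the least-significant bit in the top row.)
Codeword c = d · G (mod 2), d = 11111000111110001100100001:
  c[0] = d·G[:,0] = (11111000111110001100100001)·(11011010101101010101010101) mod 2 = 1+1+0+1+1+0+0+0+1+0+1+1+0+0+0+0+0+1+0+0+0+0+0+0+0+1 mod 2 = 1
  c[1] = d·G[:,1] = (11111000111110001100100001)·(10110110011011001100110011) mod 2 = 1+0+1+1+0+0+0+0+0+1+1+0+1+0+0+0+1+1+0+0+1+0+0+0+0+1 mod 2 = 0
  c[2] = d·G[:,2] = (11111000111110001100100001)·(10000000000000000000000000) mod 2 = 1+0+0+0+0+0+0+0+0+0+0+0+0+0+0+0+0+0+0+0+0+0+0+0+0+0 mod 2 = 1
  c[3] = d·G[:,3] = (11111000111110001100100001)·(01110001111000111100001111) mod 2 = 0+1+1+1+0+0+0+0+1+1+1+0+0+0+0+0+1+1+0+0+0+0+0+0+0+1 mod 2 = 1
  c[4] = d·G[:,4] = (11111000111110001100100001)·(01000000000000000000000000) mod 2 = 0+1+0+0+0+0+0+0+0+0+0+0+0+0+0+0+0+0+0+0+0+0+0+0+0+0 mod 2 = 1
  c[5] = d·G[:,5] = (11111000111110001100100001)·(00100000000000000000000000) mod 2 = 0+0+1+0+0+0+0+0+0+0+0+0+0+0+0+0+0+0+0+0+0+0+0+0+0+0 mod 2 = 1
  c[6] = d·G[:,6] = (11111000111110001100100001)·(00010000000000000000000000) mod 2 = 0+0+0+1+0+0+0+0+0+0+0+0+0+0+0+0+0+0+0+0+0+0+0+0+0+0 mod 2 = 1
  c[7] = d·G[:,7] = (11111000111110001100100001)·(00001111111000000011111111) mod 2 = 0+0+0+0+1+0+0+0+1+1+1+0+0+0+0+0+0+0+0+0+1+0+0+0+0+1 mod 2 = 0
  c[8] = d·G[:,8] = (11111000111110001100100001)·(00001000000000000000000000) mod 2 = 0+0+0+0+1+0+0+0+0+0+0+0+0+0+0+0+0+0+0+0+0+0+0+0+0+0 mod 2 = 1
  c[9] = d·G[:,9] = (11111000111110001100100001)·(00000100000000000000000000) mod 2 = 0+0+0+0+0+0+0+0+0+0+0+0+0+0+0+0+0+0+0+0+0+0+0+0+0+0 mod 2 = 0
  c[10] = d·G[:,10] = (11111000111110001100100001)·(00000010000000000000000000) mod 2 = 0+0+0+0+0+0+0+0+0+0+0+0+0+0+0+0+0+0+0+0+0+0+0+0+0+0 mod 2 = 0
  c[11] = d·G[:,11] = (11111000111110001100100001)·(00000001000000000000000000) mod 2 = 0+0+0+0+0+0+0+0+0+0+0+0+0+0+0+0+0+0+0+0+0+0+0+0+0+0 mod 2 = 0
  c[12] = d·G[:,12] = (11111000111110001100100001)·(00000000100000000000000000) mod 2 = 0+0+0+0+0+0+0+0+1+0+0+0+0+0+0+0+0+0+0+0+0+0+0+0+0+0 mod 2 = 1
  c[13] = d·G[:,13] = (11111000111110001100100001)·(00000000010000000000000000) mod 2 = 0+0+0+0+0+0+0+0+0+1+0+0+0+0+0+0+0+0+0+0+0+0+0+0+0+0 mod 2 = 1
  c[14] = d·G[:,14] = (11111000111110001100100001)·(00000000001000000000000000) mod 2 = 0+0+0+0+0+0+0+0+0+0+1+0+0+0+0+0+0+0+0+0+0+0+0+0+0+0 mod 2 = 1
  c[15] = d·G[:,15] = (11111000111110001100100001)·(00000000000111111111111111) mod 2 = 0+0+0+0+0+0+0+0+0+0+0+1+1+0+0+0+1+1+0+0+1+0+0+0+0+1 mod 2 = 0
  c[16] = d·G[:,16] = (11111000111110001100100001)·(00000000000100000000000000) mod 2 = 0+0+0+0+0+0+0+0+0+0+0+1+0+0+0+0+0+0+0+0+0+0+0+0+0+0 mod 2 = 1
  c[17] = d·G[:,17] = (11111000111110001100100001)·(00000000000010000000000000) mod 2 = 0+0+0+0+0+0+0+0+0+0+0+0+1+0+0+0+0+0+0+0+0+0+0+0+0+0 mod 2 = 1
  c[18] = d·G[:,18] = (11111000111110001100100001)·(00000000000001000000000000) mod 2 = 0+0+0+0+0+0+0+0+0+0+0+0+0+0+0+0+0+0+0+0+0+0+0+0+0+0 mod 2 = 0
  c[19] = d·G[:,19] = (11111000111110001100100001)·(00000000000000100000000000) mod 2 = 0+0+0+0+0+0+0+0+0+0+0+0+0+0+0+0+0+0+0+0+0+0+0+0+0+0 mod 2 = 0
  c[20] = d·G[:,20] = (11111000111110001100100001)·(00000000000000010000000000) mod 2 = 0+0+0+0+0+0+0+0+0+0+0+0+0+0+0+0+0+0+0+0+0+0+0+0+0+0 mod 2 = 0
  c[21] = d·G[:,21] = (11111000111110001100100001)·(00000000000000001000000000) mod 2 = 0+0+0+0+0+0+0+0+0+0+0+0+0+0+0+0+1+0+0+0+0+0+0+0+0+0 mod 2 = 1
  c[22] = d·G[:,22] = (11111000111110001100100001)·(00000000000000000100000000) mod 2 = 0+0+0+0+0+0+0+0+0+0+0+0+0+0+0+0+0+1+0+0+0+0+0+0+0+0 mod 2 = 1
  c[23] = d·G[:,23] = (11111000111110001100100001)·(00000000000000000010000000) mod 2 = 0+0+0+0+0+0+0+0+0+0+0+0+0+0+0+0+0+0+0+0+0+0+0+0+0+0 mod 2 = 0
  c[24] = d·G[:,24] = (11111000111110001100100001)·(00000000000000000001000000) mod 2 = 0+0+0+0+0+0+0+0+0+0+0+0+0+0+0+0+0+0+0+0+0+0+0+0+0+0 mod 2 = 0
  c[25] = d·G[:,25] = (11111000111110001100100001)·(00000000000000000000100000) mod 2 = 0+0+0+0+0+0+0+0+0+0+0+0+0+0+0+0+0+0+0+0+1+0+0+0+0+0 mod 2 = 1
  c[26] = d·G[:,26] = (11111000111110001100100001)·(00000000000000000000010000) mod 2 = 0+0+0+0+0+0+0+0+0+0+0+0+0+0+0+0+0+0+0+0+0+0+0+0+0+0 mod 2 = 0
  c[27] = d·G[:,27] = (11111000111110001100100001)·(00000000000000000000001000) mod 2 = 0+0+0+0+0+0+0+0+0+0+0+0+0+0+0+0+0+0+0+0+0+0+0+0+0+0 mod 2 = 0
  c[28] = d·G[:,28] = (11111000111110001100100001)·(00000000000000000000000100) mod 2 = 0+0+0+0+0+0+0+0+0+0+0+0+0+0+0+0+0+0+0+0+0+0+0+0+0+0 mod 2 = 0
  c[29] = d·G[:,29] = (11111000111110001100100001)·(00000000000000000000000010) mod 2 = 0+0+0+0+0+0+0+0+0+0+0+0+0+0+0+0+0+0+0+0+0+0+0+0+0+0 mod 2 = 0
  c[30] = d·G[:,30] = (11111000111110001100100001)·(00000000000000000000000001) mod 2 = 0+0+0+0+0+0+0+0+0+0+0+0+0+0+0+0+0+0+0+0+0+0+0+0+0+1 mod 2 = 1
Codeword = 1011111010001110110001100100001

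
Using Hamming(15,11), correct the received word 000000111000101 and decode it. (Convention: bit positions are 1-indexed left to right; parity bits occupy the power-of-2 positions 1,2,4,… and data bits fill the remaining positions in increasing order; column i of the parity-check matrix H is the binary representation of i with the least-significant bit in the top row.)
Syndrome s = H · r^T (mod 2), r = 000000111000101:
  s[0] = (101010101010101)·(000000111000101) mod 2 = 0+0+0+0+0+0+1+0+1+0+0+0+1+0+1 mod 2 = 0
  s[1] = (011001100110011)·(000000111000101) mod 2 = 0+0+0+0+0+0+1+0+0+0+0+0+0+0+1 mod 2 = 0
  s[2] = (000111100001111)·(000000111000101) mod 2 = 0+0+0+0+0+0+1+0+0+0+0+0+1+0+1 mod 2 = 1
  s[3] = (000000011111111)·(000000111000101) mod 2 = 0+0+0+0+0+0+0+1+1+0+0+0+1+0+1 mod 2 = 0
Syndrome = 0010
Column 4 of H equals this syndrome → error at bit 4 (1-indexed).
Flip bit 4: 000000111000101 → 000100111000101
Extract data bits at positions {3,5,6,7,9,10,11,12,13,14,15}: 00011000101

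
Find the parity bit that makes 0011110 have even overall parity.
Sum of data bits: 0+0+1+1+1+1+0 = 4.
4 mod 2 = 0, so parity bit = 0.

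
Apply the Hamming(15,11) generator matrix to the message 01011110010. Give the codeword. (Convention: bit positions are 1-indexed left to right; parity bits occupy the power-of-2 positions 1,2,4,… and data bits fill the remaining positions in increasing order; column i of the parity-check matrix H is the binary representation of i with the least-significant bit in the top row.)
Codeword c = d · G (mod 2), d = 01011110010:
  c[0] = d·G[:,0] = (01011110010)·(11011010101) mod 2 = 0+1+0+1+1+0+1+0+0+0+0 mod 2 = 0
  c[1] = d·G[:,1] = (01011110010)·(10110110011) mod 2 = 0+0+0+1+0+1+1+0+0+1+0 mod 2 = 0
  c[2] = d·G[:,2] = (01011110010)·(10000000000) mod 2 = 0+0+0+0+0+0+0+0+0+0+0 mod 2 = 0
  c[3] = d·G[:,3] = (01011110010)·(01110001111) mod 2 = 0+1+0+1+0+0+0+0+0+1+0 mod 2 = 1
  c[4] = d·G[:,4] = (01011110010)·(01000000000) mod 2 = 0+1+0+0+0+0+0+0+0+0+0 mod 2 = 1
  c[5] = d·G[:,5] = (01011110010)·(00100000000) mod 2 = 0+0+0+0+0+0+0+0+0+0+0 mod 2 = 0
  c[6] = d·G[:,6] = (01011110010)·(00010000000) mod 2 = 0+0+0+1+0+0+0+0+0+0+0 mod 2 = 1
  c[7] = d·G[:,7] = (01011110010)·(00001111111) mod 2 = 0+0+0+0+1+1+1+0+0+1+0 mod 2 = 0
  c[8] = d·G[:,8] = (01011110010)·(00001000000) mod 2 = 0+0+0+0+1+0+0+0+0+0+0 mod 2 = 1
  c[9] = d·G[:,9] = (01011110010)·(00000100000) mod 2 = 0+0+0+0+0+1+0+0+0+0+0 mod 2 = 1
  c[10] = d·G[:,10] = (01011110010)·(00000010000) mod 2 = 0+0+0+0+0+0+1+0+0+0+0 mod 2 = 1
  c[11] = d·G[:,11] = (01011110010)·(00000001000) mod 2 = 0+0+0+0+0+0+0+0+0+0+0 mod 2 = 0
  c[12] = d·G[:,12] = (01011110010)·(00000000100) mod 2 = 0+0+0+0+0+0+0+0+0+0+0 mod 2 = 0
  c[13] = d·G[:,13] = (01011110010)·(00000000010) mod 2 = 0+0+0+0+0+0+0+0+0+1+0 mod 2 = 1
  c[14] = d·G[:,14] = (01011110010)·(00000000001) mod 2 = 0+0+0+0+0+0+0+0+0+0+0 mod 2 = 0
Codeword = 000110101110010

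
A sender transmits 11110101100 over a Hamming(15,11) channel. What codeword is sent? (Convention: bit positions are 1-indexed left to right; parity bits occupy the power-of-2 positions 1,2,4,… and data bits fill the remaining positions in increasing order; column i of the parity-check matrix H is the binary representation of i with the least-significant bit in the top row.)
Codeword c = d · G (mod 2), d = 11110101100:
  c[0] = d·G[:,0] = (11110101100)·(11011010101) mod 2 = 1+1+0+1+0+0+0+0+1+0+0 mod 2 = 0
  c[1] = d·G[:,1] = (11110101100)·(10110110011) mod 2 = 1+0+1+1+0+1+0+0+0+0+0 mod 2 = 0
  c[2] = d·G[:,2] = (11110101100)·(10000000000) mod 2 = 1+0+0+0+0+0+0+0+0+0+0 mod 2 = 1
  c[3] = d·G[:,3] = (11110101100)·(01110001111) mod 2 = 0+1+1+1+0+0+0+1+1+0+0 mod 2 = 1
  c[4] = d·G[:,4] = (11110101100)·(01000000000) mod 2 = 0+1+0+0+0+0+0+0+0+0+0 mod 2 = 1
  c[5] = d·G[:,5] = (11110101100)·(00100000000) mod 2 = 0+0+1+0+0+0+0+0+0+0+0 mod 2 = 1
  c[6] = d·G[:,6] = (11110101100)·(00010000000) mod 2 = 0+0+0+1+0+0+0+0+0+0+0 mod 2 = 1
  c[7] = d·G[:,7] = (11110101100)·(00001111111) mod 2 = 0+0+0+0+0+1+0+1+1+0+0 mod 2 = 1
  c[8] = d·G[:,8] = (11110101100)·(00001000000) mod 2 = 0+0+0+0+0+0+0+0+0+0+0 mod 2 = 0
  c[9] = d·G[:,9] = (11110101100)·(00000100000) mod 2 = 0+0+0+0+0+1+0+0+0+0+0 mod 2 = 1
  c[10] = d·G[:,10] = (11110101100)·(00000010000) mod 2 = 0+0+0+0+0+0+0+0+0+0+0 mod 2 = 0
  c[11] = d·G[:,11] = (11110101100)·(00000001000) mod 2 = 0+0+0+0+0+0+0+1+0+0+0 mod 2 = 1
  c[12] = d·G[:,12] = (11110101100)·(00000000100) mod 2 = 0+0+0+0+0+0+0+0+1+0+0 mod 2 = 1
  c[13] = d·G[:,13] = (11110101100)·(00000000010) mod 2 = 0+0+0+0+0+0+0+0+0+0+0 mod 2 = 0
  c[14] = d·G[:,14] = (11110101100)·(00000000001) mod 2 = 0+0+0+0+0+0+0+0+0+0+0 mod 2 = 0
Codeword = 001111110101100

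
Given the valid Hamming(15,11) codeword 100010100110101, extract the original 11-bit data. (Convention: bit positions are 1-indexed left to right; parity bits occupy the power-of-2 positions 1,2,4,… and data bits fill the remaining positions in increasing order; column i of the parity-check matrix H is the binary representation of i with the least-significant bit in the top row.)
Parity bits occupy power-of-2 positions; data bits are at positions {3,5,6,7,9,10,11,12,13,14,15} (1-indexed).
Extract: c[3]=0 c[5]=1 c[6]=0 c[7]=1 c[9]=0 c[10]=1 c[11]=1 c[12]=0 c[13]=1 c[14]=0 c[15]=1
Data = 01010110101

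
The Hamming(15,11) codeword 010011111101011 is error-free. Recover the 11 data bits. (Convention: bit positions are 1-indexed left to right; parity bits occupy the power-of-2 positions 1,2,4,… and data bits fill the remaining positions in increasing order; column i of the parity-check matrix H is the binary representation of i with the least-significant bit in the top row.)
Parity bits occupy power-of-2 positions; data bits are at positions {3,5,6,7,9,10,11,12,13,14,15} (1-indexed).
Extract: c[3]=0 c[5]=1 c[6]=1 c[7]=1 c[9]=1 c[10]=1 c[11]=0 c[12]=1 c[13]=0 c[14]=1 c[15]=1
Data = 01111101011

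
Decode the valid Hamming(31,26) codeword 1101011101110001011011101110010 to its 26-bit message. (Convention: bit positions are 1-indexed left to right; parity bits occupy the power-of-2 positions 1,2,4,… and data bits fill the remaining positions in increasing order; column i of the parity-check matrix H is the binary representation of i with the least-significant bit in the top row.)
Parity bits occupy power-of-2 positions; data bits are at positions {3,5,6,7,9,10,11,12,13,14,15,17,18,19,20,21,22,23,24,25,26,27,28,29,30,31} (1-indexed).
Extract: c[3]=0 c[5]=0 c[6]=1 c[7]=1 c[9]=0 c[10]=1 c[11]=1 c[12]=1 c[13]=0 c[14]=0 c[15]=0 c[17]=0 c[18]=1 c[19]=1 c[20]=0 c[21]=1 c[22]=1 c[23]=1 c[24]=0 c[25]=1 c[26]=1 c[27]=1 c[28]=0 c[29]=0 c[30]=1 c[31]=0
Data = 00110111000011011101110010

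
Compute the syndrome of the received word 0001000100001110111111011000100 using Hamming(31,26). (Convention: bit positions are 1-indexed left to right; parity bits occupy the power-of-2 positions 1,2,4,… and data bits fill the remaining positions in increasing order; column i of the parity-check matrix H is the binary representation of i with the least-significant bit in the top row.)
Syndrome s = H · r^T (mod 2), r = 0001000100001110111111011000100:
  s[0] = (1010101010101010101010101010101)·(0001000100001110111111011000100) mod 2 = 0+0+0+0+0+0+0+0+0+0+0+0+1+0+1+0+1+0+1+0+1+0+0+0+1+0+0+0+1+0+0 mod 2 = 1
  s[1] = (0110011001100110011001100110011)·(0001000100001110111111011000100) mod 2 = 0+0+0+0+0+0+0+0+0+0+0+0+0+1+1+0+0+1+1+0+0+1+0+0+0+0+0+0+0+0+0 mod 2 = 1
  s[2] = (0001111000011110000111100001111)·(0001000100001110111111011000100) mod 2 = 0+0+0+1+0+0+0+0+0+0+0+0+1+1+1+0+0+0+0+1+1+1+0+0+0+0+0+0+1+0+0 mod 2 = 0
  s[3] = (0000000111111110000000011111111)·(0001000100001110111111011000100) mod 2 = 0+0+0+0+0+0+0+1+0+0+0+0+1+1+1+0+0+0+0+0+0+0+0+1+1+0+0+0+1+0+0 mod 2 = 1
  s[4] = (0000000000000001111111111111111)·(0001000100001110111111011000100) mod 2 = 0+0+0+0+0+0+0+0+0+0+0+0+0+0+0+0+1+1+1+1+1+1+0+1+1+0+0+0+1+0+0 mod 2 = 1
Syndrome = 11011
Non-zero syndrome: error at position 27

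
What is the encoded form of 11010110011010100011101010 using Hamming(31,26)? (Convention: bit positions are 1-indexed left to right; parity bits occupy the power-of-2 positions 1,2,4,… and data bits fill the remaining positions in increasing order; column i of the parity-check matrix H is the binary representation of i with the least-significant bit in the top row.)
Codeword c = d · G (mod 2), d = 11010110011010100011101010:
  c[0] = d·G[:,0] = (11010110011010100011101010)·(11011010101101010101010101) mod 2 = 1+1+0+1+0+0+1+0+0+0+1+0+0+0+0+0+0+0+0+1+0+0+0+0+0+0 mod 2 = 0
  c[1] = d·G[:,1] = (11010110011010100011101010)·(10110110011011001100110011) mod 2 = 1+0+0+1+0+1+1+0+0+1+1+0+1+0+0+0+0+0+0+0+1+0+0+0+1+0 mod 2 = 1
  c[2] = d·G[:,2] = (11010110011010100011101010)·(10000000000000000000000000) mod 2 = 1+0+0+0+0+0+0+0+0+0+0+0+0+0+0+0+0+0+0+0+0+0+0+0+0+0 mod 2 = 1
  c[3] = d·G[:,3] = (11010110011010100011101010)·(01110001111000111100001111) mod 2 = 0+1+0+1+0+0+0+0+0+1+1+0+0+0+1+0+0+0+0+0+0+0+1+0+1+0 mod 2 = 1
  c[4] = d·G[:,4] = (11010110011010100011101010)·(01000000000000000000000000) mod 2 = 0+1+0+0+0+0+0+0+0+0+0+0+0+0+0+0+0+0+0+0+0+0+0+0+0+0 mod 2 = 1
  c[5] = d·G[:,5] = (11010110011010100011101010)·(00100000000000000000000000) mod 2 = 0+0+0+0+0+0+0+0+0+0+0+0+0+0+0+0+0+0+0+0+0+0+0+0+0+0 mod 2 = 0
  c[6] = d·G[:,6] = (11010110011010100011101010)·(00010000000000000000000000) mod 2 = 0+0+0+1+0+0+0+0+0+0+0+0+0+0+0+0+0+0+0+0+0+0+0+0+0+0 mod 2 = 1
  c[7] = d·G[:,7] = (11010110011010100011101010)·(00001111111000000011111111) mod 2 = 0+0+0+0+0+1+1+0+0+1+1+0+0+0+0+0+0+0+1+1+1+0+1+0+1+0 mod 2 = 1
  c[8] = d·G[:,8] = (11010110011010100011101010)·(00001000000000000000000000) mod 2 = 0+0+0+0+0+0+0+0+0+0+0+0+0+0+0+0+0+0+0+0+0+0+0+0+0+0 mod 2 = 0
  c[9] = d·G[:,9] = (11010110011010100011101010)·(00000100000000000000000000) mod 2 = 0+0+0+0+0+1+0+0+0+0+0+0+0+0+0+0+0+0+0+0+0+0+0+0+0+0 mod 2 = 1
  c[10] = d·G[:,10] = (11010110011010100011101010)·(00000010000000000000000000) mod 2 = 0+0+0+0+0+0+1+0+0+0+0+0+0+0+0+0+0+0+0+0+0+0+0+0+0+0 mod 2 = 1
  c[11] = d·G[:,11] = (11010110011010100011101010)·(00000001000000000000000000) mod 2 = 0+0+0+0+0+0+0+0+0+0+0+0+0+0+0+0+0+0+0+0+0+0+0+0+0+0 mod 2 = 0
  c[12] = d·G[:,12] = (11010110011010100011101010)·(00000000100000000000000000) mod 2 = 0+0+0+0+0+0+0+0+0+0+0+0+0+0+0+0+0+0+0+0+0+0+0+0+0+0 mod 2 = 0
  c[13] = d·G[:,13] = (11010110011010100011101010)·(00000000010000000000000000) mod 2 = 0+0+0+0+0+0+0+0+0+1+0+0+0+0+0+0+0+0+0+0+0+0+0+0+0+0 mod 2 = 1
  c[14] = d·G[:,14] = (11010110011010100011101010)·(00000000001000000000000000) mod 2 = 0+0+0+0+0+0+0+0+0+0+1+0+0+0+0+0+0+0+0+0+0+0+0+0+0+0 mod 2 = 1
  c[15] = d·G[:,15] = (11010110011010100011101010)·(00000000000111111111111111) mod 2 = 0+0+0+0+0+0+0+0+0+0+0+0+1+0+1+0+0+0+1+1+1+0+1+0+1+0 mod 2 = 1
  c[16] = d·G[:,16] = (11010110011010100011101010)·(00000000000100000000000000) mod 2 = 0+0+0+0+0+0+0+0+0+0+0+0+0+0+0+0+0+0+0+0+0+0+0+0+0+0 mod 2 = 0
  c[17] = d·G[:,17] = (11010110011010100011101010)·(00000000000010000000000000) mod 2 = 0+0+0+0+0+0+0+0+0+0+0+0+1+0+0+0+0+0+0+0+0+0+0+0+0+0 mod 2 = 1
  c[18] = d·G[:,18] = (11010110011010100011101010)·(00000000000001000000000000) mod 2 = 0+0+0+0+0+0+0+0+0+0+0+0+0+0+0+0+0+0+0+0+0+0+0+0+0+0 mod 2 = 0
  c[19] = d·G[:,19] = (11010110011010100011101010)·(00000000000000100000000000) mod 2 = 0+0+0+0+0+0+0+0+0+0+0+0+0+0+1+0+0+0+0+0+0+0+0+0+0+0 mod 2 = 1
  c[20] = d·G[:,20] = (11010110011010100011101010)·(00000000000000010000000000) mod 2 = 0+0+0+0+0+0+0+0+0+0+0+0+0+0+0+0+0+0+0+0+0+0+0+0+0+0 mod 2 = 0
  c[21] = d·G[:,21] = (11010110011010100011101010)·(00000000000000001000000000) mod 2 = 0+0+0+0+0+0+0+0+0+0+0+0+0+0+0+0+0+0+0+0+0+0+0+0+0+0 mod 2 = 0
  c[22] = d·G[:,22] = (11010110011010100011101010)·(00000000000000000100000000) mod 2 = 0+0+0+0+0+0+0+0+0+0+0+0+0+0+0+0+0+0+0+0+0+0+0+0+0+0 mod 2 = 0
  c[23] = d·G[:,23] = (11010110011010100011101010)·(00000000000000000010000000) mod 2 = 0+0+0+0+0+0+0+0+0+0+0+0+0+0+0+0+0+0+1+0+0+0+0+0+0+0 mod 2 = 1
  c[24] = d·G[:,24] = (11010110011010100011101010)·(00000000000000000001000000) mod 2 = 0+0+0+0+0+0+0+0+0+0+0+0+0+0+0+0+0+0+0+1+0+0+0+0+0+0 mod 2 = 1
  c[25] = d·G[:,25] = (11010110011010100011101010)·(00000000000000000000100000) mod 2 = 0+0+0+0+0+0+0+0+0+0+0+0+0+0+0+0+0+0+0+0+1+0+0+0+0+0 mod 2 = 1
  c[26] = d·G[:,26] = (11010110011010100011101010)·(00000000000000000000010000) mod 2 = 0+0+0+0+0+0+0+0+0+0+0+0+0+0+0+0+0+0+0+0+0+0+0+0+0+0 mod 2 = 0
  c[27] = d·G[:,27] = (11010110011010100011101010)·(00000000000000000000001000) mod 2 = 0+0+0+0+0+0+0+0+0+0+0+0+0+0+0+0+0+0+0+0+0+0+1+0+0+0 mod 2 = 1
  c[28] = d·G[:,28] = (11010110011010100011101010)·(00000000000000000000000100) mod 2 = 0+0+0+0+0+0+0+0+0+0+0+0+0+0+0+0+0+0+0+0+0+0+0+0+0+0 mod 2 = 0
  c[29] = d·G[:,29] = (11010110011010100011101010)·(00000000000000000000000010) mod 2 = 0+0+0+0+0+0+0+0+0+0+0+0+0+0+0+0+0+0+0+0+0+0+0+0+1+0 mod 2 = 1
  c[30] = d·G[:,30] = (11010110011010100011101010)·(00000000000000000000000001) mod 2 = 0+0+0+0+0+0+0+0+0+0+0+0+0+0+0+0+0+0+0+0+0+0+0+0+0+0 mod 2 = 0
Codeword = 0111101101100111010100011101010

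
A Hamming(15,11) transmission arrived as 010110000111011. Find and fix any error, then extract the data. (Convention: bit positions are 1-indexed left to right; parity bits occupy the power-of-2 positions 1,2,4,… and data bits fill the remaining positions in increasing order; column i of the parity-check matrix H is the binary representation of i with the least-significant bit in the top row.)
Syndrome s = H · r^T (mod 2), r = 010110000111011:
  s[0] = (101010101010101)·(010110000111011) mod 2 = 0+0+0+0+1+0+0+0+0+0+1+0+0+0+1 mod 2 = 1
  s[1] = (011001100110011)·(010110000111011) mod 2 = 0+1+0+0+0+0+0+0+0+1+1+0+0+1+1 mod 2 = 1
  s[2] = (000111100001111)·(010110000111011) mod 2 = 0+0+0+1+1+0+0+0+0+0+0+1+0+1+1 mod 2 = 1
  s[3] = (000000011111111)·(010110000111011) mod 2 = 0+0+0+0+0+0+0+0+0+1+1+1+0+1+1 mod 2 = 1
Syndrome = 1111
Column 15 of H equals this syndrome → error at bit 15 (1-indexed).
Flip bit 15: 010110000111011 → 010110000111010
Extract data bits at positions {3,5,6,7,9,10,11,12,13,14,15}: 01000111010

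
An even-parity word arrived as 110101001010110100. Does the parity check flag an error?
Sum of received bits: 1+1+0+1+0+1+0+0+1+0+1+0+1+1+0+1+0+0 = 9; 9 mod 2 = 1. Result is 1 ≠ 0 → error detected.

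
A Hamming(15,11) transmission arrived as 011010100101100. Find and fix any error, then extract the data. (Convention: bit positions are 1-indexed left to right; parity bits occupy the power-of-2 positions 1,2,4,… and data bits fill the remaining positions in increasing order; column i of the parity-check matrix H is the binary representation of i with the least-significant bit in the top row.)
Syndrome s = H · r^T (mod 2), r = 011010100101100:
  s[0] = (101010101010101)·(011010100101100) mod 2 = 0+0+1+0+1+0+1+0+0+0+0+0+1+0+0 mod 2 = 0
  s[1] = (011001100110011)·(011010100101100) mod 2 = 0+1+1+0+0+0+1+0+0+1+0+0+0+0+0 mod 2 = 0
  s[2] = (000111100001111)·(011010100101100) mod 2 = 0+0+0+0+1+0+1+0+0+0+0+1+1+0+0 mod 2 = 0
  s[3] = (000000011111111)·(011010100101100) mod 2 = 0+0+0+0+0+0+0+0+0+1+0+1+1+0+0 mod 2 = 1
Syndrome = 0001
Column 8 of H equals this syndrome → error at bit 8 (1-indexed).
Flip bit 8: 011010100101100 → 011010110101100
Extract data bits at positions {3,5,6,7,9,10,11,12,13,14,15}: 11010101100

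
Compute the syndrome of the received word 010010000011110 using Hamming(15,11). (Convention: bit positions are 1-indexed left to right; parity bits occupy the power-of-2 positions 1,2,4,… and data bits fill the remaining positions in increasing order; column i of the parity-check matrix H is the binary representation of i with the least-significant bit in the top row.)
Syndrome s = H · r^T (mod 2), r = 010010000011110:
  s[0] = (101010101010101)·(010010000011110) mod 2 = 0+0+0+0+1+0+0+0+0+0+1+0+1+0+0 mod 2 = 1
  s[1] = (011001100110011)·(010010000011110) mod 2 = 0+1+0+0+0+0+0+0+0+0+1+0+0+1+0 mod 2 = 1
  s[2] = (000111100001111)·(010010000011110) mod 2 = 0+0+0+0+1+0+0+0+0+0+0+1+1+1+0 mod 2 = 0
  s[3] = (000000011111111)·(010010000011110) mod 2 = 0+0+0+0+0+0+0+0+0+0+1+1+1+1+0 mod 2 = 0
Syndrome = 1100
Non-zero syndrome: error at position 3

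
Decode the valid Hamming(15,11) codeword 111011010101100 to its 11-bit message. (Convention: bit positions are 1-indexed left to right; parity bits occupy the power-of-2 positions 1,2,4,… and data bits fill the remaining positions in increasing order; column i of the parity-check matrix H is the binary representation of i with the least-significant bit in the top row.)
Parity bits occupy power-of-2 positions; data bits are at positions {3,5,6,7,9,10,11,12,13,14,15} (1-indexed).
Extract: c[3]=1 c[5]=1 c[6]=1 c[7]=0 c[9]=0 c[10]=1 c[11]=0 c[12]=1 c[13]=1 c[14]=0 c[15]=0
Data = 11100101100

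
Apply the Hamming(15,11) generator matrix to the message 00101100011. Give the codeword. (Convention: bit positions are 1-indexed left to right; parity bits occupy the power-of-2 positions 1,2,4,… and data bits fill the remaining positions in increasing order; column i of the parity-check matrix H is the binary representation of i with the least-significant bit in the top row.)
Codeword c = d · G (mod 2), d = 00101100011:
  c[0] = d·G[:,0] = (00101100011)·(11011010101) mod 2 = 0+0+0+0+1+0+0+0+0+0+1 mod 2 = 0
  c[1] = d·G[:,1] = (00101100011)·(10110110011) mod 2 = 0+0+1+0+0+1+0+0+0+1+1 mod 2 = 0
  c[2] = d·G[:,2] = (00101100011)·(10000000000) mod 2 = 0+0+0+0+0+0+0+0+0+0+0 mod 2 = 0
  c[3] = d·G[:,3] = (00101100011)·(01110001111) mod 2 = 0+0+1+0+0+0+0+0+0+1+1 mod 2 = 1
  c[4] = d·G[:,4] = (00101100011)·(01000000000) mod 2 = 0+0+0+0+0+0+0+0+0+0+0 mod 2 = 0
  c[5] = d·G[:,5] = (00101100011)·(00100000000) mod 2 = 0+0+1+0+0+0+0+0+0+0+0 mod 2 = 1
  c[6] = d·G[:,6] = (00101100011)·(00010000000) mod 2 = 0+0+0+0+0+0+0+0+0+0+0 mod 2 = 0
  c[7] = d·G[:,7] = (00101100011)·(00001111111) mod 2 = 0+0+0+0+1+1+0+0+0+1+1 mod 2 = 0
  c[8] = d·G[:,8] = (00101100011)·(00001000000) mod 2 = 0+0+0+0+1+0+0+0+0+0+0 mod 2 = 1
  c[9] = d·G[:,9] = (00101100011)·(00000100000) mod 2 = 0+0+0+0+0+1+0+0+0+0+0 mod 2 = 1
  c[10] = d·G[:,10] = (00101100011)·(00000010000) mod 2 = 0+0+0+0+0+0+0+0+0+0+0 mod 2 = 0
  c[11] = d·G[:,11] = (00101100011)·(00000001000) mod 2 = 0+0+0+0+0+0+0+0+0+0+0 mod 2 = 0
  c[12] = d·G[:,12] = (00101100011)·(00000000100) mod 2 = 0+0+0+0+0+0+0+0+0+0+0 mod 2 = 0
  c[13] = d·G[:,13] = (00101100011)·(00000000010) mod 2 = 0+0+0+0+0+0+0+0+0+1+0 mod 2 = 1
  c[14] = d·G[:,14] = (00101100011)·(00000000001) mod 2 = 0+0+0+0+0+0+0+0+0+0+1 mod 2 = 1
Codeword = 000101001100011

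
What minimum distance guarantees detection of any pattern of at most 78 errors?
Detecting e errors requires d_min ≥ e + 1 = 78 + 1 = 79.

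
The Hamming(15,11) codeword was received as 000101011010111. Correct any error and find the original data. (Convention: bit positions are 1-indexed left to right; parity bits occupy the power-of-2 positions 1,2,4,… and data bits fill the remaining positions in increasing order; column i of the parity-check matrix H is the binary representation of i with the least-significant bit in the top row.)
Syndrome s = H · r^T (mod 2), r = 000101011010111:
  s[0] = (101010101010101)·(000101011010111) mod 2 = 0+0+0+0+0+0+0+0+1+0+1+0+1+0+1 mod 2 = 0
  s[1] = (011001100110011)·(000101011010111) mod 2 = 0+0+0+0+0+1+0+0+0+0+1+0+0+1+1 mod 2 = 0
  s[2] = (000111100001111)·(000101011010111) mod 2 = 0+0+0+1+0+1+0+0+0+0+0+0+1+1+1 mod 2 = 1
  s[3] = (000000011111111)·(000101011010111) mod 2 = 0+0+0+0+0+0+0+1+1+0+1+0+1+1+1 mod 2 = 0
Syndrome = 0010
Column 4 of H equals this syndrome → error at bit 4 (1-indexed).
Flip bit 4: 000101011010111 → 000001011010111
Extract data bits at positions {3,5,6,7,9,10,11,12,13,14,15}: 00101010111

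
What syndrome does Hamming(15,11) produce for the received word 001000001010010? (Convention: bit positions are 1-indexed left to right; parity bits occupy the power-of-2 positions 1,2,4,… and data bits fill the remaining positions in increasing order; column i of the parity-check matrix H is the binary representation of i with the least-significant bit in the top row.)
Syndrome s = H · r^T (mod 2), r = 001000001010010:
  s[0] = (101010101010101)·(001000001010010) mod 2 = 0+0+1+0+0+0+0+0+1+0+1+0+0+0+0 mod 2 = 1
  s[1] = (011001100110011)·(001000001010010) mod 2 = 0+0+1+0+0+0+0+0+0+0+1+0+0+1+0 mod 2 = 1
  s[2] = (000111100001111)·(001000001010010) mod 2 = 0+0+0+0+0+0+0+0+0+0+0+0+0+1+0 mod 2 = 1
  s[3] = (000000011111111)·(001000001010010) mod 2 = 0+0+0+0+0+0+0+0+1+0+1+0+0+1+0 mod 2 = 1
Syndrome = 1111
Non-zero syndrome: error at position 15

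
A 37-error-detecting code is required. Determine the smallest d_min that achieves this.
Detecting e errors requires d_min ≥ e + 1 = 37 + 1 = 38.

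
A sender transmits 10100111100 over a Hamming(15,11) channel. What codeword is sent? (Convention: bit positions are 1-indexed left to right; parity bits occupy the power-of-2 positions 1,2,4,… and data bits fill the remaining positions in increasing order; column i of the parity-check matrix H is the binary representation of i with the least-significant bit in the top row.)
Codeword c = d · G (mod 2), d = 10100111100:
  c[0] = d·G[:,0] = (10100111100)·(11011010101) mod 2 = 1+0+0+0+0+0+1+0+1+0+0 mod 2 = 1
  c[1] = d·G[:,1] = (10100111100)·(10110110011) mod 2 = 1+0+1+0+0+1+1+0+0+0+0 mod 2 = 0
  c[2] = d·G[:,2] = (10100111100)·(10000000000) mod 2 = 1+0+0+0+0+0+0+0+0+0+0 mod 2 = 1
  c[3] = d·G[:,3] = (10100111100)·(01110001111) mod 2 = 0+0+1+0+0+0+0+1+1+0+0 mod 2 = 1
  c[4] = d·G[:,4] = (10100111100)·(01000000000) mod 2 = 0+0+0+0+0+0+0+0+0+0+0 mod 2 = 0
  c[5] = d·G[:,5] = (10100111100)·(00100000000) mod 2 = 0+0+1+0+0+0+0+0+0+0+0 mod 2 = 1
  c[6] = d·G[:,6] = (10100111100)·(00010000000) mod 2 = 0+0+0+0+0+0+0+0+0+0+0 mod 2 = 0
  c[7] = d·G[:,7] = (10100111100)·(00001111111) mod 2 = 0+0+0+0+0+1+1+1+1+0+0 mod 2 = 0
  c[8] = d·G[:,8] = (10100111100)·(00001000000) mod 2 = 0+0+0+0+0+0+0+0+0+0+0 mod 2 = 0
  c[9] = d·G[:,9] = (10100111100)·(00000100000) mod 2 = 0+0+0+0+0+1+0+0+0+0+0 mod 2 = 1
  c[10] = d·G[:,10] = (10100111100)·(00000010000) mod 2 = 0+0+0+0+0+0+1+0+0+0+0 mod 2 = 1
  c[11] = d·G[:,11] = (10100111100)·(00000001000) mod 2 = 0+0+0+0+0+0+0+1+0+0+0 mod 2 = 1
  c[12] = d·G[:,12] = (10100111100)·(00000000100) mod 2 = 0+0+0+0+0+0+0+0+1+0+0 mod 2 = 1
  c[13] = d·G[:,13] = (10100111100)·(00000000010) mod 2 = 0+0+0+0+0+0+0+0+0+0+0 mod 2 = 0
  c[14] = d·G[:,14] = (10100111100)·(00000000001) mod 2 = 0+0+0+0+0+0+0+0+0+0+0 mod 2 = 0
Codeword = 101101000111100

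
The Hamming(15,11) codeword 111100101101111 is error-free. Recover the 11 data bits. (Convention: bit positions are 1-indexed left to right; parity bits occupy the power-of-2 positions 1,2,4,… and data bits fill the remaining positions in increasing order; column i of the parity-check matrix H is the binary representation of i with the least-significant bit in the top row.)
Parity bits occupy power-of-2 positions; data bits are at positions {3,5,6,7,9,10,11,12,13,14,15} (1-indexed).
Extract: c[3]=1 c[5]=0 c[6]=0 c[7]=1 c[9]=1 c[10]=1 c[11]=0 c[12]=1 c[13]=1 c[14]=1 c[15]=1
Data = 10011101111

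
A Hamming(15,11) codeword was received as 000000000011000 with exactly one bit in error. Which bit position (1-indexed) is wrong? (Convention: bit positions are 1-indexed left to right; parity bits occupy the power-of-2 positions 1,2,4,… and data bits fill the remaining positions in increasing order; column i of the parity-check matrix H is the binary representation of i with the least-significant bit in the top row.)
Syndrome s = H · r^T (mod 2), r = 000000000011000:
  s[0] = (101010101010101)·(000000000011000) mod 2 = 0+0+0+0+0+0+0+0+0+0+1+0+0+0+0 mod 2 = 1
  s[1] = (011001100110011)·(000000000011000) mod 2 = 0+0+0+0+0+0+0+0+0+0+1+0+0+0+0 mod 2 = 1
  s[2] = (000111100001111)·(000000000011000) mod 2 = 0+0+0+0+0+0+0+0+0+0+0+1+0+0+0 mod 2 = 1
  s[3] = (000000011111111)·(000000000011000) mod 2 = 0+0+0+0+0+0+0+0+0+0+1+1+0+0+0 mod 2 = 0
Syndrome = 1110
Column i of H is the binary representation of i, so the syndrome is the binary index of the flipped bit.
Read s = 1110 with s[0] as LSB: 1·2^0 + 1·2^1 + 1·2^2 + 0·2^3 = 7.
Error is at bit position 7.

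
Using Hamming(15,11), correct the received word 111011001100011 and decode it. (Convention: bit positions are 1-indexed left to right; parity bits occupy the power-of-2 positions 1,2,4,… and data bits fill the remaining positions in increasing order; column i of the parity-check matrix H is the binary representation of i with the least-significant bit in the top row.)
Syndrome s = H · r^T (mod 2), r = 111011001100011:
  s[0] = (101010101010101)·(111011001100011) mod 2 = 1+0+1+0+1+0+0+0+1+0+0+0+0+0+1 mod 2 = 1
  s[1] = (011001100110011)·(111011001100011) mod 2 = 0+1+1+0+0+1+0+0+0+1+0+0+0+1+1 mod 2 = 0
  s[2] = (000111100001111)·(111011001100011) mod 2 = 0+0+0+0+1+1+0+0+0+0+0+0+0+1+1 mod 2 = 0
  s[3] = (000000011111111)·(111011001100011) mod 2 = 0+0+0+0+0+0+0+0+1+1+0+0+0+1+1 mod 2 = 0
Syndrome = 1000
Column 1 of H equals this syndrome → error at bit 1 (1-indexed).
Flip bit 1: 111011001100011 → 011011001100011
Extract data bits at positions {3,5,6,7,9,10,11,12,13,14,15}: 11101100011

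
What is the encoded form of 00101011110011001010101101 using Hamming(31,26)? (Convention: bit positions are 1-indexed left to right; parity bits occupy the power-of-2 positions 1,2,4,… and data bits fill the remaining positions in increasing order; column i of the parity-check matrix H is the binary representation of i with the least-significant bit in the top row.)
Codeword c = d · G (mod 2), d = 00101011110011001010101101:
  c[0] = d·G[:,0] = (00101011110011001010101101)·(11011010101101010101010101) mod 2 = 0+0+0+0+1+0+1+0+1+0+0+0+0+1+0+0+0+0+0+0+0+0+0+1+0+1 mod 2 = 0
  c[1] = d·G[:,1] = (00101011110011001010101101)·(10110110011011001100110011) mod 2 = 0+0+1+0+0+0+1+0+0+1+0+0+1+1+0+0+1+0+0+0+1+0+0+0+0+1 mod 2 = 0
  c[2] = d·G[:,2] = (00101011110011001010101101)·(10000000000000000000000000) mod 2 = 0+0+0+0+0+0+0+0+0+0+0+0+0+0+0+0+0+0+0+0+0+0+0+0+0+0 mod 2 = 0
  c[3] = d·G[:,3] = (00101011110011001010101101)·(01110001111000111100001111) mod 2 = 0+0+1+0+0+0+0+1+1+1+0+0+0+0+0+0+1+0+0+0+0+0+1+1+0+1 mod 2 = 0
  c[4] = d·G[:,4] = (00101011110011001010101101)·(01000000000000000000000000) mod 2 = 0+0+0+0+0+0+0+0+0+0+0+0+0+0+0+0+0+0+0+0+0+0+0+0+0+0 mod 2 = 0
  c[5] = d·G[:,5] = (00101011110011001010101101)·(00100000000000000000000000) mod 2 = 0+0+1+0+0+0+0+0+0+0+0+0+0+0+0+0+0+0+0+0+0+0+0+0+0+0 mod 2 = 1
  c[6] = d·G[:,6] = (00101011110011001010101101)·(00010000000000000000000000) mod 2 = 0+0+0+0+0+0+0+0+0+0+0+0+0+0+0+0+0+0+0+0+0+0+0+0+0+0 mod 2 = 0
  c[7] = d·G[:,7] = (00101011110011001010101101)·(00001111111000000011111111) mod 2 = 0+0+0+0+1+0+1+1+1+1+0+0+0+0+0+0+0+0+1+0+1+0+1+1+0+1 mod 2 = 0
  c[8] = d·G[:,8] = (00101011110011001010101101)·(00001000000000000000000000) mod 2 = 0+0+0+0+1+0+0+0+0+0+0+0+0+0+0+0+0+0+0+0+0+0+0+0+0+0 mod 2 = 1
  c[9] = d·G[:,9] = (00101011110011001010101101)·(00000100000000000000000000) mod 2 = 0+0+0+0+0+0+0+0+0+0+0+0+0+0+0+0+0+0+0+0+0+0+0+0+0+0 mod 2 = 0
  c[10] = d·G[:,10] = (00101011110011001010101101)·(00000010000000000000000000) mod 2 = 0+0+0+0+0+0+1+0+0+0+0+0+0+0+0+0+0+0+0+0+0+0+0+0+0+0 mod 2 = 1
  c[11] = d·G[:,11] = (00101011110011001010101101)·(00000001000000000000000000) mod 2 = 0+0+0+0+0+0+0+1+0+0+0+0+0+0+0+0+0+0+0+0+0+0+0+0+0+0 mod 2 = 1
  c[12] = d·G[:,12] = (00101011110011001010101101)·(00000000100000000000000000) mod 2 = 0+0+0+0+0+0+0+0+1+0+0+0+0+0+0+0+0+0+0+0+0+0+0+0+0+0 mod 2 = 1
  c[13] = d·G[:,13] = (00101011110011001010101101)·(00000000010000000000000000) mod 2 = 0+0+0+0+0+0+0+0+0+1+0+0+0+0+0+0+0+0+0+0+0+0+0+0+0+0 mod 2 = 1
  c[14] = d·G[:,14] = (00101011110011001010101101)·(00000000001000000000000000) mod 2 = 0+0+0+0+0+0+0+0+0+0+0+0+0+0+0+0+0+0+0+0+0+0+0+0+0+0 mod 2 = 0
  c[15] = d·G[:,15] = (00101011110011001010101101)·(00000000000111111111111111) mod 2 = 0+0+0+0+0+0+0+0+0+0+0+0+1+1+0+0+1+0+1+0+1+0+1+1+0+1 mod 2 = 0
  c[16] = d·G[:,16] = (00101011110011001010101101)·(00000000000100000000000000) mod 2 = 0+0+0+0+0+0+0+0+0+0+0+0+0+0+0+0+0+0+0+0+0+0+0+0+0+0 mod 2 = 0
  c[17] = d·G[:,17] = (00101011110011001010101101)·(00000000000010000000000000) mod 2 = 0+0+0+0+0+0+0+0+0+0+0+0+1+0+0+0+0+0+0+0+0+0+0+0+0+0 mod 2 = 1
  c[18] = d·G[:,18] = (00101011110011001010101101)·(00000000000001000000000000) mod 2 = 0+0+0+0+0+0+0+0+0+0+0+0+0+1+0+0+0+0+0+0+0+0+0+0+0+0 mod 2 = 1
  c[19] = d·G[:,19] = (00101011110011001010101101)·(00000000000000100000000000) mod 2 = 0+0+0+0+0+0+0+0+0+0+0+0+0+0+0+0+0+0+0+0+0+0+0+0+0+0 mod 2 = 0
  c[20] = d·G[:,20] = (00101011110011001010101101)·(00000000000000010000000000) mod 2 = 0+0+0+0+0+0+0+0+0+0+0+0+0+0+0+0+0+0+0+0+0+0+0+0+0+0 mod 2 = 0
  c[21] = d·G[:,21] = (00101011110011001010101101)·(00000000000000001000000000) mod 2 = 0+0+0+0+0+0+0+0+0+0+0+0+0+0+0+0+1+0+0+0+0+0+0+0+0+0 mod 2 = 1
  c[22] = d·G[:,22] = (00101011110011001010101101)·(00000000000000000100000000) mod 2 = 0+0+0+0+0+0+0+0+0+0+0+0+0+0+0+0+0+0+0+0+0+0+0+0+0+0 mod 2 = 0
  c[23] = d·G[:,23] = (00101011110011001010101101)·(00000000000000000010000000) mod 2 = 0+0+0+0+0+0+0+0+0+0+0+0+0+0+0+0+0+0+1+0+0+0+0+0+0+0 mod 2 = 1
  c[24] = d·G[:,24] = (00101011110011001010101101)·(00000000000000000001000000) mod 2 = 0+0+0+0+0+0+0+0+0+0+0+0+0+0+0+0+0+0+0+0+0+0+0+0+0+0 mod 2 = 0
  c[25] = d·G[:,25] = (00101011110011001010101101)·(00000000000000000000100000) mod 2 = 0+0+0+0+0+0+0+0+0+0+0+0+0+0+0+0+0+0+0+0+1+0+0+0+0+0 mod 2 = 1
  c[26] = d·G[:,26] = (00101011110011001010101101)·(00000000000000000000010000) mod 2 = 0+0+0+0+0+0+0+0+0+0+0+0+0+0+0+0+0+0+0+0+0+0+0+0+0+0 mod 2 = 0
  c[27] = d·G[:,27] = (00101011110011001010101101)·(00000000000000000000001000) mod 2 = 0+0+0+0+0+0+0+0+0+0+0+0+0+0+0+0+0+0+0+0+0+0+1+0+0+0 mod 2 = 1
  c[28] = d·G[:,28] = (00101011110011001010101101)·(00000000000000000000000100) mod 2 = 0+0+0+0+0+0+0+0+0+0+0+0+0+0+0+0+0+0+0+0+0+0+0+1+0+0 mod 2 = 1
  c[29] = d·G[:,29] = (00101011110011001010101101)·(00000000000000000000000010) mod 2 = 0+0+0+0+0+0+0+0+0+0+0+0+0+0+0+0+0+0+0+0+0+0+0+0+0+0 mod 2 = 0
  c[30] = d·G[:,30] = (00101011110011001010101101)·(00000000000000000000000001) mod 2 = 0+0+0+0+0+0+0+0+0+0+0+0+0+0+0+0+0+0+0+0+0+0+0+0+0+1 mod 2 = 1
Codeword = 0000010010111100011001010101101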